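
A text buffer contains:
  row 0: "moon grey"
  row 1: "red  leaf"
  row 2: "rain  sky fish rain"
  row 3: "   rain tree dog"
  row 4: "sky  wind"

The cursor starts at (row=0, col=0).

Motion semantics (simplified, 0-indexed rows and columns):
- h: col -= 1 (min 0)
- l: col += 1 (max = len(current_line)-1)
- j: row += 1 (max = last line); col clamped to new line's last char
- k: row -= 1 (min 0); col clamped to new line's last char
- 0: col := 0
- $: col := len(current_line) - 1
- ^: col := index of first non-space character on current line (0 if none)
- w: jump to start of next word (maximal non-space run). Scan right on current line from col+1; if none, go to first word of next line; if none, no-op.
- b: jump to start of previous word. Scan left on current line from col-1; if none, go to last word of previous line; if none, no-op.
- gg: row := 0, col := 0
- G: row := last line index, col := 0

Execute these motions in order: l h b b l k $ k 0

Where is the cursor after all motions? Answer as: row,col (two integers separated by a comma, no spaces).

Answer: 0,0

Derivation:
After 1 (l): row=0 col=1 char='o'
After 2 (h): row=0 col=0 char='m'
After 3 (b): row=0 col=0 char='m'
After 4 (b): row=0 col=0 char='m'
After 5 (l): row=0 col=1 char='o'
After 6 (k): row=0 col=1 char='o'
After 7 ($): row=0 col=8 char='y'
After 8 (k): row=0 col=8 char='y'
After 9 (0): row=0 col=0 char='m'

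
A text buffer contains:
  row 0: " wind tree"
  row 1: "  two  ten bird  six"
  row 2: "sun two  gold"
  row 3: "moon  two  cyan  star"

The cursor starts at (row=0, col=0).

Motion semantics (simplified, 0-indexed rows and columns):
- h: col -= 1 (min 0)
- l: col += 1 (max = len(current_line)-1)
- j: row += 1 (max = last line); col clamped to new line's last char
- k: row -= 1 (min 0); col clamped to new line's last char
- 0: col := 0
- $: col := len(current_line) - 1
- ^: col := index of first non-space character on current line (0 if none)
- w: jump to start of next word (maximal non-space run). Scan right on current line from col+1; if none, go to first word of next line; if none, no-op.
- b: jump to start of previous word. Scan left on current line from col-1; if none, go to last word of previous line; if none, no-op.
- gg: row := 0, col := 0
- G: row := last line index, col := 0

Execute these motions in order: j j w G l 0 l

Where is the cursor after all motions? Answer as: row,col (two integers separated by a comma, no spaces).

After 1 (j): row=1 col=0 char='_'
After 2 (j): row=2 col=0 char='s'
After 3 (w): row=2 col=4 char='t'
After 4 (G): row=3 col=0 char='m'
After 5 (l): row=3 col=1 char='o'
After 6 (0): row=3 col=0 char='m'
After 7 (l): row=3 col=1 char='o'

Answer: 3,1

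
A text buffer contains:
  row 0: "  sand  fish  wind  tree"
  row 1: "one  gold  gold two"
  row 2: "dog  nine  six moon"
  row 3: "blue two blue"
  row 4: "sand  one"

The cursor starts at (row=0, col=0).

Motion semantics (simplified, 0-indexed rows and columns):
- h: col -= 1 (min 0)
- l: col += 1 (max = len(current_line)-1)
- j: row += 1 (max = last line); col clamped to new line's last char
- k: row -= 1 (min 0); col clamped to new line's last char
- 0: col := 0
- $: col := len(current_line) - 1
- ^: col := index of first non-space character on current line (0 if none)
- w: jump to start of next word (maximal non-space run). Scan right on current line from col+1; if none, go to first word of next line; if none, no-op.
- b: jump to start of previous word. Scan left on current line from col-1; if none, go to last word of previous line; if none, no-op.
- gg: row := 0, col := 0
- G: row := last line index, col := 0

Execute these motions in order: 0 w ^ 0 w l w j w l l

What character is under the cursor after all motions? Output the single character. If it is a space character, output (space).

Answer: l

Derivation:
After 1 (0): row=0 col=0 char='_'
After 2 (w): row=0 col=2 char='s'
After 3 (^): row=0 col=2 char='s'
After 4 (0): row=0 col=0 char='_'
After 5 (w): row=0 col=2 char='s'
After 6 (l): row=0 col=3 char='a'
After 7 (w): row=0 col=8 char='f'
After 8 (j): row=1 col=8 char='d'
After 9 (w): row=1 col=11 char='g'
After 10 (l): row=1 col=12 char='o'
After 11 (l): row=1 col=13 char='l'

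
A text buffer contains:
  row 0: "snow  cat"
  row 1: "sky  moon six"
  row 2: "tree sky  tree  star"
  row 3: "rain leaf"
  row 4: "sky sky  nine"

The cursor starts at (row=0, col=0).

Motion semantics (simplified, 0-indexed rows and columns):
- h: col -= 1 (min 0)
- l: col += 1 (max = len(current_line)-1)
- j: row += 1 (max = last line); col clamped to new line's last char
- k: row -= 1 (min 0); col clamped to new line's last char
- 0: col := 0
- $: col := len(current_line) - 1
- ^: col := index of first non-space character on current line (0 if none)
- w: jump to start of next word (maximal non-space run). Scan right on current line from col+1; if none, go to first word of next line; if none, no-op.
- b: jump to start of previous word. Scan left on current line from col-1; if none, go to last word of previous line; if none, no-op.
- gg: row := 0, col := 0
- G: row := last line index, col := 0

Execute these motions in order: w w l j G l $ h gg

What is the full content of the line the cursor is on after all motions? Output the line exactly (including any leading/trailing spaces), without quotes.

After 1 (w): row=0 col=6 char='c'
After 2 (w): row=1 col=0 char='s'
After 3 (l): row=1 col=1 char='k'
After 4 (j): row=2 col=1 char='r'
After 5 (G): row=4 col=0 char='s'
After 6 (l): row=4 col=1 char='k'
After 7 ($): row=4 col=12 char='e'
After 8 (h): row=4 col=11 char='n'
After 9 (gg): row=0 col=0 char='s'

Answer: snow  cat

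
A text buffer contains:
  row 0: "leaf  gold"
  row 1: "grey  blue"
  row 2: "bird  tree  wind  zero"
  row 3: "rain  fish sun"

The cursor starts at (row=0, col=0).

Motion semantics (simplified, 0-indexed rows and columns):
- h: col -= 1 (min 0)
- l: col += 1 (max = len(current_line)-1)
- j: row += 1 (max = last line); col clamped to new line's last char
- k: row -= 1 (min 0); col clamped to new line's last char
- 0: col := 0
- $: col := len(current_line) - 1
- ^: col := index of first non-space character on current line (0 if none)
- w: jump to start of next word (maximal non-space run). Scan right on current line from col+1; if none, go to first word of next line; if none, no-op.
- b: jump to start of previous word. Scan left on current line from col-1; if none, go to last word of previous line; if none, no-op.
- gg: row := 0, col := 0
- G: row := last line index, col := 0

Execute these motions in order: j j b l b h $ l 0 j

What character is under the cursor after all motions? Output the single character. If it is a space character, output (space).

Answer: b

Derivation:
After 1 (j): row=1 col=0 char='g'
After 2 (j): row=2 col=0 char='b'
After 3 (b): row=1 col=6 char='b'
After 4 (l): row=1 col=7 char='l'
After 5 (b): row=1 col=6 char='b'
After 6 (h): row=1 col=5 char='_'
After 7 ($): row=1 col=9 char='e'
After 8 (l): row=1 col=9 char='e'
After 9 (0): row=1 col=0 char='g'
After 10 (j): row=2 col=0 char='b'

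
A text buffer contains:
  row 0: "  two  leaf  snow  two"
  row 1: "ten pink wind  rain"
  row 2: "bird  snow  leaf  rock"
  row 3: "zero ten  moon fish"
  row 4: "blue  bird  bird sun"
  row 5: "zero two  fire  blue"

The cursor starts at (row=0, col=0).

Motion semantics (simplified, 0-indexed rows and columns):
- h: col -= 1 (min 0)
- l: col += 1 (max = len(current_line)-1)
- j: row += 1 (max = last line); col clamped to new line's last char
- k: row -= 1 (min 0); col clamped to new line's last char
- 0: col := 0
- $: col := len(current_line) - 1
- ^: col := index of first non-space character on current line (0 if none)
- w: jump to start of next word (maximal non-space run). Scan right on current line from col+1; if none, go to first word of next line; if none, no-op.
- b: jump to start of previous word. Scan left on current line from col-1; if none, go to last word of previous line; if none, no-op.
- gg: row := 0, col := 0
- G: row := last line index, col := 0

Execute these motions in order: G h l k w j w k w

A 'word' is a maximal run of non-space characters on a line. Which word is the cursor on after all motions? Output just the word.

After 1 (G): row=5 col=0 char='z'
After 2 (h): row=5 col=0 char='z'
After 3 (l): row=5 col=1 char='e'
After 4 (k): row=4 col=1 char='l'
After 5 (w): row=4 col=6 char='b'
After 6 (j): row=5 col=6 char='w'
After 7 (w): row=5 col=10 char='f'
After 8 (k): row=4 col=10 char='_'
After 9 (w): row=4 col=12 char='b'

Answer: bird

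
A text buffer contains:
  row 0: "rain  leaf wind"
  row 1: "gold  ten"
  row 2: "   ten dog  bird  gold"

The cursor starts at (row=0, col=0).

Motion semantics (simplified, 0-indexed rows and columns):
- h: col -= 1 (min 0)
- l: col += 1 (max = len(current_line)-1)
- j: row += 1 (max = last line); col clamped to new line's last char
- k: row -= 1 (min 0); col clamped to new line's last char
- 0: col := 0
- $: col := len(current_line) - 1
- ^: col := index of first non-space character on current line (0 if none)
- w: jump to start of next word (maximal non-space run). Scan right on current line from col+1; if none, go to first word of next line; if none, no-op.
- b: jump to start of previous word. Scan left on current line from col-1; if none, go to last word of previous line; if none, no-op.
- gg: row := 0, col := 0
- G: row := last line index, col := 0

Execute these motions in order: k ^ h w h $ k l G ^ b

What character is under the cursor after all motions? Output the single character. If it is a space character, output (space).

Answer: t

Derivation:
After 1 (k): row=0 col=0 char='r'
After 2 (^): row=0 col=0 char='r'
After 3 (h): row=0 col=0 char='r'
After 4 (w): row=0 col=6 char='l'
After 5 (h): row=0 col=5 char='_'
After 6 ($): row=0 col=14 char='d'
After 7 (k): row=0 col=14 char='d'
After 8 (l): row=0 col=14 char='d'
After 9 (G): row=2 col=0 char='_'
After 10 (^): row=2 col=3 char='t'
After 11 (b): row=1 col=6 char='t'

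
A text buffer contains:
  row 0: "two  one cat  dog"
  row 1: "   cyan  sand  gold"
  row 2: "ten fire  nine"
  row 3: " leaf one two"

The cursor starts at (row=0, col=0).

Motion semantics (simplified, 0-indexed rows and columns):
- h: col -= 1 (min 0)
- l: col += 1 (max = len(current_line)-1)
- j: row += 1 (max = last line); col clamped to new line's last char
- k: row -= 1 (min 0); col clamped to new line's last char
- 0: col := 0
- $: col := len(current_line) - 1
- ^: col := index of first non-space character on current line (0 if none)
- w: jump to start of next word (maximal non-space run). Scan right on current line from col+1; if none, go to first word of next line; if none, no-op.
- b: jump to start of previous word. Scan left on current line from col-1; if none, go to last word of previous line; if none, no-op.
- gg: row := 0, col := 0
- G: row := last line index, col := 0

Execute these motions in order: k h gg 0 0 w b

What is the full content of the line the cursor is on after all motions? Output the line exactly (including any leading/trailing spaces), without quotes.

After 1 (k): row=0 col=0 char='t'
After 2 (h): row=0 col=0 char='t'
After 3 (gg): row=0 col=0 char='t'
After 4 (0): row=0 col=0 char='t'
After 5 (0): row=0 col=0 char='t'
After 6 (w): row=0 col=5 char='o'
After 7 (b): row=0 col=0 char='t'

Answer: two  one cat  dog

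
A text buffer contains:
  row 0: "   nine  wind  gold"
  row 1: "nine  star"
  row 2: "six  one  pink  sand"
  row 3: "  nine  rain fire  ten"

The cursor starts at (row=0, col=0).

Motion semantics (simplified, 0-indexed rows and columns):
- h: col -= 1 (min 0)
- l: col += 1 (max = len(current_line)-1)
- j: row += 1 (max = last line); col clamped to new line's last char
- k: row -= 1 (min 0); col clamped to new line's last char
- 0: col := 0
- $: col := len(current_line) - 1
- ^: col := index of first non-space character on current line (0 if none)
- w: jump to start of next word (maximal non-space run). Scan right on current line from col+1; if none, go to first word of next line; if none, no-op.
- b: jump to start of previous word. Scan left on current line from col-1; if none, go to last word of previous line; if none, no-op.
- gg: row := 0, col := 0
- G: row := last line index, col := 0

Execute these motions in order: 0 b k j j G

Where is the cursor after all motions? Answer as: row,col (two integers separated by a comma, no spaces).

Answer: 3,0

Derivation:
After 1 (0): row=0 col=0 char='_'
After 2 (b): row=0 col=0 char='_'
After 3 (k): row=0 col=0 char='_'
After 4 (j): row=1 col=0 char='n'
After 5 (j): row=2 col=0 char='s'
After 6 (G): row=3 col=0 char='_'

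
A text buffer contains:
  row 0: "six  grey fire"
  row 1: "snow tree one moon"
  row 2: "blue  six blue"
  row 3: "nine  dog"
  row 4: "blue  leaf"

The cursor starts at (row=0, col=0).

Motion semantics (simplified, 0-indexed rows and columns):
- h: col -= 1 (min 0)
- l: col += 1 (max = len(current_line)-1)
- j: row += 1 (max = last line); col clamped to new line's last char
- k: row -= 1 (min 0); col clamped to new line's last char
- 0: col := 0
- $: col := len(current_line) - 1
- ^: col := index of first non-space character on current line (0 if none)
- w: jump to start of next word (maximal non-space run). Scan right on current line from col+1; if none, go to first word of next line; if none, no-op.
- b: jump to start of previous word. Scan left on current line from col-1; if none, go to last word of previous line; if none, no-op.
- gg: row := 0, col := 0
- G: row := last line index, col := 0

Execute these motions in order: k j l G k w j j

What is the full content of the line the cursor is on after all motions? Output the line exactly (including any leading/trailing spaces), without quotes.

After 1 (k): row=0 col=0 char='s'
After 2 (j): row=1 col=0 char='s'
After 3 (l): row=1 col=1 char='n'
After 4 (G): row=4 col=0 char='b'
After 5 (k): row=3 col=0 char='n'
After 6 (w): row=3 col=6 char='d'
After 7 (j): row=4 col=6 char='l'
After 8 (j): row=4 col=6 char='l'

Answer: blue  leaf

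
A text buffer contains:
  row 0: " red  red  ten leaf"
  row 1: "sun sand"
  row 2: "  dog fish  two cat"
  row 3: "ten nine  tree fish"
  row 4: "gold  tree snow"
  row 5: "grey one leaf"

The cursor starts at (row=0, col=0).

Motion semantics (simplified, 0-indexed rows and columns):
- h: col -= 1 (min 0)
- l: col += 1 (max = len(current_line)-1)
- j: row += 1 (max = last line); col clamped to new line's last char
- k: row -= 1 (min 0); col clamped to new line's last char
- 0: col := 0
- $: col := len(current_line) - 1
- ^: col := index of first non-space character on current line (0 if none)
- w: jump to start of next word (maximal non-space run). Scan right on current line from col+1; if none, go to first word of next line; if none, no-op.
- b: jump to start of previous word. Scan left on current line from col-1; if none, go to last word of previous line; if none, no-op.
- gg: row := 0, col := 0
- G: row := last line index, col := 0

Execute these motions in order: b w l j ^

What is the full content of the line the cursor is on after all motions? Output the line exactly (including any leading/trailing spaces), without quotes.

Answer: sun sand

Derivation:
After 1 (b): row=0 col=0 char='_'
After 2 (w): row=0 col=1 char='r'
After 3 (l): row=0 col=2 char='e'
After 4 (j): row=1 col=2 char='n'
After 5 (^): row=1 col=0 char='s'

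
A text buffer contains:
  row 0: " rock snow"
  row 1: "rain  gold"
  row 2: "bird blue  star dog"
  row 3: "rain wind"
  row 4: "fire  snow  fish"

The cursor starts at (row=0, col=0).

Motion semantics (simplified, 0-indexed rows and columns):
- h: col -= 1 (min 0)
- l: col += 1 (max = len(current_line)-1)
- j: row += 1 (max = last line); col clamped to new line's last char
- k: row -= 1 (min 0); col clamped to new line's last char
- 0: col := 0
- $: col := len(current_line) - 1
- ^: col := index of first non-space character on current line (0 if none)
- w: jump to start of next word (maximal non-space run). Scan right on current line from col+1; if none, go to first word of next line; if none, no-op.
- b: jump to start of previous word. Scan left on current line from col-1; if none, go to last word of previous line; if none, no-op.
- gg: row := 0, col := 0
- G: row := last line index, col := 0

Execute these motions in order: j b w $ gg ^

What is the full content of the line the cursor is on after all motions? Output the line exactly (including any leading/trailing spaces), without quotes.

After 1 (j): row=1 col=0 char='r'
After 2 (b): row=0 col=6 char='s'
After 3 (w): row=1 col=0 char='r'
After 4 ($): row=1 col=9 char='d'
After 5 (gg): row=0 col=0 char='_'
After 6 (^): row=0 col=1 char='r'

Answer:  rock snow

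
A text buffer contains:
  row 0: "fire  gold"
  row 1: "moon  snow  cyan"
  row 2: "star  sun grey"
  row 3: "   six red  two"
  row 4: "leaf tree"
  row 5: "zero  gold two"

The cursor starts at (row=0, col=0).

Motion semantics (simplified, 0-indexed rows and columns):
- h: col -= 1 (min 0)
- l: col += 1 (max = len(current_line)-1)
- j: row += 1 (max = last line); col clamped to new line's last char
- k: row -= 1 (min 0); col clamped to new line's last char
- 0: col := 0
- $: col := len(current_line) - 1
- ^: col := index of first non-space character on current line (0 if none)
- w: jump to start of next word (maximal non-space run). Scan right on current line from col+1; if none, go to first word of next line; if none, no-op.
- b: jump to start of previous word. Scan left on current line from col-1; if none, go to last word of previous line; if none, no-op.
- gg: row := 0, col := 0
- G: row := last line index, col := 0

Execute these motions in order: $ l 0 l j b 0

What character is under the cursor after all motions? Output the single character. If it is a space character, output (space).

After 1 ($): row=0 col=9 char='d'
After 2 (l): row=0 col=9 char='d'
After 3 (0): row=0 col=0 char='f'
After 4 (l): row=0 col=1 char='i'
After 5 (j): row=1 col=1 char='o'
After 6 (b): row=1 col=0 char='m'
After 7 (0): row=1 col=0 char='m'

Answer: m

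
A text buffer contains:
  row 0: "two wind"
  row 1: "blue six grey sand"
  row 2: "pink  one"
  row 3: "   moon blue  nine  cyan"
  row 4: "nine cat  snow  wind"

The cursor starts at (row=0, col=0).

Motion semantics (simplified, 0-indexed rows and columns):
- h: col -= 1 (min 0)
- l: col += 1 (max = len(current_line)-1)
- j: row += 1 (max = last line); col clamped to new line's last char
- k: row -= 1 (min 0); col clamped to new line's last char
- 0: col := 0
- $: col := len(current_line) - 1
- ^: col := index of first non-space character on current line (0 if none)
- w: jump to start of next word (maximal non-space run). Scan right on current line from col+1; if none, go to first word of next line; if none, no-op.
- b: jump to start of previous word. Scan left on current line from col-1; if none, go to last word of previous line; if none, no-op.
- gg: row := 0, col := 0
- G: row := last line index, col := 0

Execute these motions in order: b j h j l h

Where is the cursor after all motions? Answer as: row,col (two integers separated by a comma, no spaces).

After 1 (b): row=0 col=0 char='t'
After 2 (j): row=1 col=0 char='b'
After 3 (h): row=1 col=0 char='b'
After 4 (j): row=2 col=0 char='p'
After 5 (l): row=2 col=1 char='i'
After 6 (h): row=2 col=0 char='p'

Answer: 2,0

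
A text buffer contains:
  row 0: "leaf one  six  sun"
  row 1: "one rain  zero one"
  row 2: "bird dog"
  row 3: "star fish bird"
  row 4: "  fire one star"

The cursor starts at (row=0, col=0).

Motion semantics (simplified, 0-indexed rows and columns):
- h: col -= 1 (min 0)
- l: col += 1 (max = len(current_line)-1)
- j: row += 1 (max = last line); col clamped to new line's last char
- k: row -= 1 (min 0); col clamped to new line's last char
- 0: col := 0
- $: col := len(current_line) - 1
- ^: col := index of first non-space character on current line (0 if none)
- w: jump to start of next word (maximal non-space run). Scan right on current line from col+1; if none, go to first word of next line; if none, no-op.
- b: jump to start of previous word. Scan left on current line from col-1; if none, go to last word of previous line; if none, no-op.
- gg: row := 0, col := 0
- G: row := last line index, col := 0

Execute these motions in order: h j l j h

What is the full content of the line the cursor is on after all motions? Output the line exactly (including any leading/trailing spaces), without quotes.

Answer: bird dog

Derivation:
After 1 (h): row=0 col=0 char='l'
After 2 (j): row=1 col=0 char='o'
After 3 (l): row=1 col=1 char='n'
After 4 (j): row=2 col=1 char='i'
After 5 (h): row=2 col=0 char='b'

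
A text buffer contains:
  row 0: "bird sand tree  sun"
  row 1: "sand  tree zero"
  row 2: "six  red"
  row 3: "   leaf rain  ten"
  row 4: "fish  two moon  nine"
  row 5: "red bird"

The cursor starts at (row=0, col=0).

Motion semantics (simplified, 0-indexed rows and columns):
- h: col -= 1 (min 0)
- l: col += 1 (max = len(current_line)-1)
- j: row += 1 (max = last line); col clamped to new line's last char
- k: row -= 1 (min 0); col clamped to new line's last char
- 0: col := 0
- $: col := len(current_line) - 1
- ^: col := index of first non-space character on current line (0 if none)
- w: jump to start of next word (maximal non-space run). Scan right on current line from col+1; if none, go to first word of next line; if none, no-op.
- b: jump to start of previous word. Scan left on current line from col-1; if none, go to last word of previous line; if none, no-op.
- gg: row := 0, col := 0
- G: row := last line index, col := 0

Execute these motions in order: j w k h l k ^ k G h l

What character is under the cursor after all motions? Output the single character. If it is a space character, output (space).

Answer: e

Derivation:
After 1 (j): row=1 col=0 char='s'
After 2 (w): row=1 col=6 char='t'
After 3 (k): row=0 col=6 char='a'
After 4 (h): row=0 col=5 char='s'
After 5 (l): row=0 col=6 char='a'
After 6 (k): row=0 col=6 char='a'
After 7 (^): row=0 col=0 char='b'
After 8 (k): row=0 col=0 char='b'
After 9 (G): row=5 col=0 char='r'
After 10 (h): row=5 col=0 char='r'
After 11 (l): row=5 col=1 char='e'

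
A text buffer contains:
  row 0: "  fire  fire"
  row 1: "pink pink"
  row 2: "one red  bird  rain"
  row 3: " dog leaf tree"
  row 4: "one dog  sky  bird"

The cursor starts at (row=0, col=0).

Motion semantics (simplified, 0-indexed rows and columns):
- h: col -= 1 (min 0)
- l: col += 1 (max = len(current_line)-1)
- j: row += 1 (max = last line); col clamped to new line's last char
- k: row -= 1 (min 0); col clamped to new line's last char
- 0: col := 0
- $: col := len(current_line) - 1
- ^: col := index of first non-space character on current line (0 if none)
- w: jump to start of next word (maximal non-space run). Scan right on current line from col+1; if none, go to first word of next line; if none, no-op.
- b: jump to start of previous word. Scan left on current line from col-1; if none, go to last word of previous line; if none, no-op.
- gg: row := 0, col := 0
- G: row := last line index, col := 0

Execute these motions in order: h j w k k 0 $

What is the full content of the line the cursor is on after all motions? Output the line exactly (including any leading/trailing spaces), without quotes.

Answer:   fire  fire

Derivation:
After 1 (h): row=0 col=0 char='_'
After 2 (j): row=1 col=0 char='p'
After 3 (w): row=1 col=5 char='p'
After 4 (k): row=0 col=5 char='e'
After 5 (k): row=0 col=5 char='e'
After 6 (0): row=0 col=0 char='_'
After 7 ($): row=0 col=11 char='e'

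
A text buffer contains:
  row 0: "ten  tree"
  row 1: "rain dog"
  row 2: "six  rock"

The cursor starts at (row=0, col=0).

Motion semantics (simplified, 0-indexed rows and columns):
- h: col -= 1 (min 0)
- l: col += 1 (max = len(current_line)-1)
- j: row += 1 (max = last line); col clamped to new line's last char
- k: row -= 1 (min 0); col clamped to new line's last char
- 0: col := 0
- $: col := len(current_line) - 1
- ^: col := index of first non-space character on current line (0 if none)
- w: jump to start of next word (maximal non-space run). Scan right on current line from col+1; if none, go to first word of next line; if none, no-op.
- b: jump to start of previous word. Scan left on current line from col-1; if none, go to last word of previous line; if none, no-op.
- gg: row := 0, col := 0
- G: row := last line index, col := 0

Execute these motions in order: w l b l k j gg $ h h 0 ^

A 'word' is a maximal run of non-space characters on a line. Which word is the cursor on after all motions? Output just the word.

Answer: ten

Derivation:
After 1 (w): row=0 col=5 char='t'
After 2 (l): row=0 col=6 char='r'
After 3 (b): row=0 col=5 char='t'
After 4 (l): row=0 col=6 char='r'
After 5 (k): row=0 col=6 char='r'
After 6 (j): row=1 col=6 char='o'
After 7 (gg): row=0 col=0 char='t'
After 8 ($): row=0 col=8 char='e'
After 9 (h): row=0 col=7 char='e'
After 10 (h): row=0 col=6 char='r'
After 11 (0): row=0 col=0 char='t'
After 12 (^): row=0 col=0 char='t'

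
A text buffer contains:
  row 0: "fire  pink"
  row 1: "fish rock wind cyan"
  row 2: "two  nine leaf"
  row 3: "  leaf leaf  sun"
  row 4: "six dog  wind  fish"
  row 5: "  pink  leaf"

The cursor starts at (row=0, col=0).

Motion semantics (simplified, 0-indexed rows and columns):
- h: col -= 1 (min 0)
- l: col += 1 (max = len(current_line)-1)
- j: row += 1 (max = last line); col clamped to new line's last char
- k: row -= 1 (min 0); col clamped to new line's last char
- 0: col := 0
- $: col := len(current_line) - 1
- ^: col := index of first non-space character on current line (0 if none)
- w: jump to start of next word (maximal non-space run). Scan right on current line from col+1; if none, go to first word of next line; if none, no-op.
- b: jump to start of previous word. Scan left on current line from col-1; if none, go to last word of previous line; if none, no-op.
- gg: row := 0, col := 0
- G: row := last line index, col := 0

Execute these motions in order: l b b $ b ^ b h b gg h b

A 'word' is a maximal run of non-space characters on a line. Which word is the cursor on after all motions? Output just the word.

Answer: fire

Derivation:
After 1 (l): row=0 col=1 char='i'
After 2 (b): row=0 col=0 char='f'
After 3 (b): row=0 col=0 char='f'
After 4 ($): row=0 col=9 char='k'
After 5 (b): row=0 col=6 char='p'
After 6 (^): row=0 col=0 char='f'
After 7 (b): row=0 col=0 char='f'
After 8 (h): row=0 col=0 char='f'
After 9 (b): row=0 col=0 char='f'
After 10 (gg): row=0 col=0 char='f'
After 11 (h): row=0 col=0 char='f'
After 12 (b): row=0 col=0 char='f'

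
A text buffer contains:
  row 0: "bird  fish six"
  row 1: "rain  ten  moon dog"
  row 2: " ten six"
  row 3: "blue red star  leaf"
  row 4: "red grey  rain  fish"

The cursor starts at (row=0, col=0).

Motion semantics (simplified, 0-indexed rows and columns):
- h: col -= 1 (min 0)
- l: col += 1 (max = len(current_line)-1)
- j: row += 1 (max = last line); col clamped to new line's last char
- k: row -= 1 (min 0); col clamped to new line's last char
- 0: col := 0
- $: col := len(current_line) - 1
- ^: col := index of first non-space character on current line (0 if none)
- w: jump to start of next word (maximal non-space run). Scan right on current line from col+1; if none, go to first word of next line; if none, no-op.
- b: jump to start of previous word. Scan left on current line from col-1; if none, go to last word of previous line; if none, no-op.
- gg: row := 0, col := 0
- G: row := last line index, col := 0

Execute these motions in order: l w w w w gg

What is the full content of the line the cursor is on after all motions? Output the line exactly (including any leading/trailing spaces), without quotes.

Answer: bird  fish six

Derivation:
After 1 (l): row=0 col=1 char='i'
After 2 (w): row=0 col=6 char='f'
After 3 (w): row=0 col=11 char='s'
After 4 (w): row=1 col=0 char='r'
After 5 (w): row=1 col=6 char='t'
After 6 (gg): row=0 col=0 char='b'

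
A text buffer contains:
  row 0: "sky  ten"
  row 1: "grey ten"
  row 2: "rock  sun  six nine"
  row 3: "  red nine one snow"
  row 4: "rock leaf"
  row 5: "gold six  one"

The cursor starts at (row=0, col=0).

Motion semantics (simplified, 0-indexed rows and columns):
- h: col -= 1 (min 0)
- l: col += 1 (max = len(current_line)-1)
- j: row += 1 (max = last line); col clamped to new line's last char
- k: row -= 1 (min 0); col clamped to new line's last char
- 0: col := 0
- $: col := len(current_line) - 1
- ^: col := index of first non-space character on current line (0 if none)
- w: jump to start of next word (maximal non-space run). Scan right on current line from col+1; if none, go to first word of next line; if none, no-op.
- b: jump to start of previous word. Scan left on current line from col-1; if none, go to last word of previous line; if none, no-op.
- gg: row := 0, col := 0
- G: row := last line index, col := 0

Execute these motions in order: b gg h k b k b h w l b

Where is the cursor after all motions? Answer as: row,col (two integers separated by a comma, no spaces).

Answer: 0,5

Derivation:
After 1 (b): row=0 col=0 char='s'
After 2 (gg): row=0 col=0 char='s'
After 3 (h): row=0 col=0 char='s'
After 4 (k): row=0 col=0 char='s'
After 5 (b): row=0 col=0 char='s'
After 6 (k): row=0 col=0 char='s'
After 7 (b): row=0 col=0 char='s'
After 8 (h): row=0 col=0 char='s'
After 9 (w): row=0 col=5 char='t'
After 10 (l): row=0 col=6 char='e'
After 11 (b): row=0 col=5 char='t'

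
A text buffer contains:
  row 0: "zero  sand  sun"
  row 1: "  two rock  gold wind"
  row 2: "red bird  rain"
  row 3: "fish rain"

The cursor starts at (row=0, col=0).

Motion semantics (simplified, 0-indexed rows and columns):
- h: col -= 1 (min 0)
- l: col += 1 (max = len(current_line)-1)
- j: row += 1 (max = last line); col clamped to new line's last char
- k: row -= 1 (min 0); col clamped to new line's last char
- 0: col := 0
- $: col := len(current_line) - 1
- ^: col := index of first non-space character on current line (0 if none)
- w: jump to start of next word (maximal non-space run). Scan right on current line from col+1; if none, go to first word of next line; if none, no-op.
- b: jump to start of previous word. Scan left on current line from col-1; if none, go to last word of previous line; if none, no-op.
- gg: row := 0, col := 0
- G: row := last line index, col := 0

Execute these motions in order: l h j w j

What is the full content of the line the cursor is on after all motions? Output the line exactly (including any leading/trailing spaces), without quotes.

After 1 (l): row=0 col=1 char='e'
After 2 (h): row=0 col=0 char='z'
After 3 (j): row=1 col=0 char='_'
After 4 (w): row=1 col=2 char='t'
After 5 (j): row=2 col=2 char='d'

Answer: red bird  rain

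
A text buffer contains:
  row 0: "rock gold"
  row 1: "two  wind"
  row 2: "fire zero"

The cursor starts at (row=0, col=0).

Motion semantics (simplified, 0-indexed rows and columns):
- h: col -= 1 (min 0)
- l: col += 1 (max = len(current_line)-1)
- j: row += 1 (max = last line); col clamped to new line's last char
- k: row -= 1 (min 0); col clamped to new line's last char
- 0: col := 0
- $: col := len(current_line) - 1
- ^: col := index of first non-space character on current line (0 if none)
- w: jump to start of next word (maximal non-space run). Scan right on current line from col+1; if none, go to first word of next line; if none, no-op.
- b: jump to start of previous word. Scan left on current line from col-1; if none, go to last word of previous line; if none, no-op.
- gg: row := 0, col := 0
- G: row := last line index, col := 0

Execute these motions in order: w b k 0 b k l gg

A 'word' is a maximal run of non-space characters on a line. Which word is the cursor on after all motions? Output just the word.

After 1 (w): row=0 col=5 char='g'
After 2 (b): row=0 col=0 char='r'
After 3 (k): row=0 col=0 char='r'
After 4 (0): row=0 col=0 char='r'
After 5 (b): row=0 col=0 char='r'
After 6 (k): row=0 col=0 char='r'
After 7 (l): row=0 col=1 char='o'
After 8 (gg): row=0 col=0 char='r'

Answer: rock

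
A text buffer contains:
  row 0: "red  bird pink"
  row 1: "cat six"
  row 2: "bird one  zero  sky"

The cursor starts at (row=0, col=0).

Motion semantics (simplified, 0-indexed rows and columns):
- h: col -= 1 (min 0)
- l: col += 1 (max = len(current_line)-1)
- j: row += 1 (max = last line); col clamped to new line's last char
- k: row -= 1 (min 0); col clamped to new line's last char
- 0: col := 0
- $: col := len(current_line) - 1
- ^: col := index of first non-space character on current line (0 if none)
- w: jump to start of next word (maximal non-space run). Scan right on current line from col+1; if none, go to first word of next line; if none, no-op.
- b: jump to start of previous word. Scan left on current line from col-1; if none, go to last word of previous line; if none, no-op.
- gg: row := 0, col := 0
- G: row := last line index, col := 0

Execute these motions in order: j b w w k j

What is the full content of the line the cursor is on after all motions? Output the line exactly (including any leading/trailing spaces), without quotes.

After 1 (j): row=1 col=0 char='c'
After 2 (b): row=0 col=10 char='p'
After 3 (w): row=1 col=0 char='c'
After 4 (w): row=1 col=4 char='s'
After 5 (k): row=0 col=4 char='_'
After 6 (j): row=1 col=4 char='s'

Answer: cat six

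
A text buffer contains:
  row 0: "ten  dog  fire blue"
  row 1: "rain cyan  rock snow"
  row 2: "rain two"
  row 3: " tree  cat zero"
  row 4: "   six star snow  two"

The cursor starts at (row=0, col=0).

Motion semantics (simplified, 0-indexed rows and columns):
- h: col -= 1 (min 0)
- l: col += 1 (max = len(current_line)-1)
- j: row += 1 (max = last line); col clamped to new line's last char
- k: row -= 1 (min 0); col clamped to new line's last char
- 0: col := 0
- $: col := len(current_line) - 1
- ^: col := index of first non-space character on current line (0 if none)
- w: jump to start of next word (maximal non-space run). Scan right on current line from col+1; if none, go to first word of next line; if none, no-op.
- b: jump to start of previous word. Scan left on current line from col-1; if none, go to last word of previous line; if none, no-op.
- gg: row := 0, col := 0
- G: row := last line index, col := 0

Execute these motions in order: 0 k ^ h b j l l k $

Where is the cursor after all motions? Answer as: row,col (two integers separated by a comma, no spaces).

After 1 (0): row=0 col=0 char='t'
After 2 (k): row=0 col=0 char='t'
After 3 (^): row=0 col=0 char='t'
After 4 (h): row=0 col=0 char='t'
After 5 (b): row=0 col=0 char='t'
After 6 (j): row=1 col=0 char='r'
After 7 (l): row=1 col=1 char='a'
After 8 (l): row=1 col=2 char='i'
After 9 (k): row=0 col=2 char='n'
After 10 ($): row=0 col=18 char='e'

Answer: 0,18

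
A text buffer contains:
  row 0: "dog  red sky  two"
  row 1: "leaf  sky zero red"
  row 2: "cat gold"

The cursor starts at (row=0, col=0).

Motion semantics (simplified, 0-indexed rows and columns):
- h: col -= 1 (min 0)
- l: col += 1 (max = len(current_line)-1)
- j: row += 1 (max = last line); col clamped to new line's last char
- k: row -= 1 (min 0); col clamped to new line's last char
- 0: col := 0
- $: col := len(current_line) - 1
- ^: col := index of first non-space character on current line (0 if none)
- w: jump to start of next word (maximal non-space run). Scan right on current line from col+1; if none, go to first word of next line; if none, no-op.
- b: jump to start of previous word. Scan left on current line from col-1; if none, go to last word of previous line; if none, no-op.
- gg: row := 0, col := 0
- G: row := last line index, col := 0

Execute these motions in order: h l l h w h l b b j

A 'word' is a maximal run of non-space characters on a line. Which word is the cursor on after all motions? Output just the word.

Answer: leaf

Derivation:
After 1 (h): row=0 col=0 char='d'
After 2 (l): row=0 col=1 char='o'
After 3 (l): row=0 col=2 char='g'
After 4 (h): row=0 col=1 char='o'
After 5 (w): row=0 col=5 char='r'
After 6 (h): row=0 col=4 char='_'
After 7 (l): row=0 col=5 char='r'
After 8 (b): row=0 col=0 char='d'
After 9 (b): row=0 col=0 char='d'
After 10 (j): row=1 col=0 char='l'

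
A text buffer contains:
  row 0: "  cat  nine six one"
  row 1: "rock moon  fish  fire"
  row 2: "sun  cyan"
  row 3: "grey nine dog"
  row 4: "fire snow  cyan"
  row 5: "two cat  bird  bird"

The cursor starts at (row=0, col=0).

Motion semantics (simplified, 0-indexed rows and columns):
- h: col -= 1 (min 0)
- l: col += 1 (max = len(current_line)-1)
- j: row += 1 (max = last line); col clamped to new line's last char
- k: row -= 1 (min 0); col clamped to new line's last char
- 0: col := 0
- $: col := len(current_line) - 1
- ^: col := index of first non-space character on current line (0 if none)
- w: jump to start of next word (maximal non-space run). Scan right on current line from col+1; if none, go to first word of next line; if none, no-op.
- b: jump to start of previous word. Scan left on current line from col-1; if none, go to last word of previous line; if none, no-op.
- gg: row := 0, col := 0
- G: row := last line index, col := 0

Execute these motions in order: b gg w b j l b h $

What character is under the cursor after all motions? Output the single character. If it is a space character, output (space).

Answer: e

Derivation:
After 1 (b): row=0 col=0 char='_'
After 2 (gg): row=0 col=0 char='_'
After 3 (w): row=0 col=2 char='c'
After 4 (b): row=0 col=2 char='c'
After 5 (j): row=1 col=2 char='c'
After 6 (l): row=1 col=3 char='k'
After 7 (b): row=1 col=0 char='r'
After 8 (h): row=1 col=0 char='r'
After 9 ($): row=1 col=20 char='e'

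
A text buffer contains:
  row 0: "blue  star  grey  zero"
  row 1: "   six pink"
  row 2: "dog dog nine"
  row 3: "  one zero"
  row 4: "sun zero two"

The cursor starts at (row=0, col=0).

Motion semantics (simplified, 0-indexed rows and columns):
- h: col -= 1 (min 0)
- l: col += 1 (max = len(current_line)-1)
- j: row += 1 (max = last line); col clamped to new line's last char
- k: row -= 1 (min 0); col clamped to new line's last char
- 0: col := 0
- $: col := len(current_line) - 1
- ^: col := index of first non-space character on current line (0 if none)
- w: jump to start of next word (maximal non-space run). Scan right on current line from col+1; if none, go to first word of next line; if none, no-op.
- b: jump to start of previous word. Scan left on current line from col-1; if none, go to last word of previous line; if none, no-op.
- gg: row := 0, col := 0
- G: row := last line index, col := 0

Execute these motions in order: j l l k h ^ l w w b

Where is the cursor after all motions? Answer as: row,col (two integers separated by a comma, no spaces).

Answer: 0,6

Derivation:
After 1 (j): row=1 col=0 char='_'
After 2 (l): row=1 col=1 char='_'
After 3 (l): row=1 col=2 char='_'
After 4 (k): row=0 col=2 char='u'
After 5 (h): row=0 col=1 char='l'
After 6 (^): row=0 col=0 char='b'
After 7 (l): row=0 col=1 char='l'
After 8 (w): row=0 col=6 char='s'
After 9 (w): row=0 col=12 char='g'
After 10 (b): row=0 col=6 char='s'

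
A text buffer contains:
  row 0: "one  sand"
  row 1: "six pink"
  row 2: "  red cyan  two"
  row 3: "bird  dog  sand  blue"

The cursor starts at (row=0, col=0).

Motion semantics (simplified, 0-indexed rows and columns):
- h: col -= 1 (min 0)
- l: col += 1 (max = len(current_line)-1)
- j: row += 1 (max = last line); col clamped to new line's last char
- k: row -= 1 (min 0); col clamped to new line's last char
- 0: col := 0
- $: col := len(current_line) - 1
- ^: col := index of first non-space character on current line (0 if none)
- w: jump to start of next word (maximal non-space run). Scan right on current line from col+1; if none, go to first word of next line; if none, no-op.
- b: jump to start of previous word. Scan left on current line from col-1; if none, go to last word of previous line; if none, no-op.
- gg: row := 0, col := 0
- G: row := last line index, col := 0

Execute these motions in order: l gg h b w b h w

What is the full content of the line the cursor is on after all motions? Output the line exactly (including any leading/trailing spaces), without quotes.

Answer: one  sand

Derivation:
After 1 (l): row=0 col=1 char='n'
After 2 (gg): row=0 col=0 char='o'
After 3 (h): row=0 col=0 char='o'
After 4 (b): row=0 col=0 char='o'
After 5 (w): row=0 col=5 char='s'
After 6 (b): row=0 col=0 char='o'
After 7 (h): row=0 col=0 char='o'
After 8 (w): row=0 col=5 char='s'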